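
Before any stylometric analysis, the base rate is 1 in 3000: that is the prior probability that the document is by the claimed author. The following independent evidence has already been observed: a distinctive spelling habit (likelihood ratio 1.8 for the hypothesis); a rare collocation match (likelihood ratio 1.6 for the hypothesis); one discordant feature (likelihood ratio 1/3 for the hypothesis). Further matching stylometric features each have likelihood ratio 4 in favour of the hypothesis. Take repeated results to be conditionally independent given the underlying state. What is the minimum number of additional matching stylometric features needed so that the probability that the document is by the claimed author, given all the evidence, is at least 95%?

8

Prior odds = (1/3000)/(2999/3000) = 1/2999.
Combined Bayes factor of the evidence already in hand = 1.8 × 1.6 × (1/3) = 0.96.
Odds after that evidence = (1/2999) × 0.96 = 24/74975.
Target odds = 0.95/0.05 = 19.
Need 4ⁿ ≥ 19 ÷ (24/74975) = 1424525/24.
4⁷ = 16384 falls short of 1424525/24 but 4⁸ = 65536 reaches it, so n = 8.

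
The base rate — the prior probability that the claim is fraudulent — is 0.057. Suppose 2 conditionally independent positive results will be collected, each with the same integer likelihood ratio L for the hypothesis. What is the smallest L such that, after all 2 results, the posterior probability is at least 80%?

9

Prior odds = 0.057/0.943 = 57/943.
Target odds = 0.8/0.2 = 4.
Need L² ≥ 4 ÷ (57/943) = 3772/57.
8² = 64 < 3772/57 ≤ 81 = 9², so L = 9.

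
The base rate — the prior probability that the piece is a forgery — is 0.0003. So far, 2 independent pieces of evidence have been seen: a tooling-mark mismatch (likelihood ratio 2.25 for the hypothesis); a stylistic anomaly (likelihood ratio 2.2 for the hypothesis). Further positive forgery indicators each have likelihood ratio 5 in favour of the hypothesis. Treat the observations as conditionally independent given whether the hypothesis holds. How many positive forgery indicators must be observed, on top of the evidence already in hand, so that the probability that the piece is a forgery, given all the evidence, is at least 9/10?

6

Prior odds = 0.0003/0.9997 = 3/9997.
Combined Bayes factor of the evidence already in hand = 2.25 × 2.2 = 4.95.
Odds after that evidence = (3/9997) × 4.95 = 297/199940.
Target odds = 0.9/0.1 = 9.
Need 5ⁿ ≥ 9 ÷ (297/199940) = 199940/33.
5⁵ = 3125 falls short of 199940/33 but 5⁶ = 15625 reaches it, so n = 6.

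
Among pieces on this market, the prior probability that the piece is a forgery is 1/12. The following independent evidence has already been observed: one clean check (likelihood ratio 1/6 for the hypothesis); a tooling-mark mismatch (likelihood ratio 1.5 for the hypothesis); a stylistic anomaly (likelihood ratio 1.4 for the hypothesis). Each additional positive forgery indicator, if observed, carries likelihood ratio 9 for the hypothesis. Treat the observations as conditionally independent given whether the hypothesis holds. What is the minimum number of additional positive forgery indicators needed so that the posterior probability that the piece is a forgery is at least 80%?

Prior odds = (1/12)/(11/12) = 1/11.
Combined Bayes factor of the evidence already in hand = (1/6) × 1.5 × 1.4 = 0.35.
Odds after that evidence = (1/11) × 0.35 = 7/220.
Target odds = 0.8/0.2 = 4.
Need 9ⁿ ≥ 4 ÷ (7/220) = 880/7.
9² = 81 falls short of 880/7 but 9³ = 729 reaches it, so n = 3.

3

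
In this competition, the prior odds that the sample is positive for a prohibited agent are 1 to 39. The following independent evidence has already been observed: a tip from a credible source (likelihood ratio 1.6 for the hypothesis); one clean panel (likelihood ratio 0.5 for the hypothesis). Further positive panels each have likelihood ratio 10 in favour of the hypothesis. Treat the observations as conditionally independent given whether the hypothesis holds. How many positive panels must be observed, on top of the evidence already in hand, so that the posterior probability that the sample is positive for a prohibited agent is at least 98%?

4

Prior odds = 1/39.
Combined Bayes factor of the evidence already in hand = 1.6 × 0.5 = 0.8.
Odds after that evidence = (1/39) × 0.8 = 4/195.
Target odds = 0.98/0.02 = 49.
Need 10ⁿ ≥ 49 ÷ (4/195) = 2388.75.
10³ = 1000 falls short of 2388.75 but 10⁴ = 10000 reaches it, so n = 4.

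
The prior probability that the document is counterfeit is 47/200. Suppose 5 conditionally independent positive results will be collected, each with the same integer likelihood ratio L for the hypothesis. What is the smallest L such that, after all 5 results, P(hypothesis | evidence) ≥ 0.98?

3

Prior odds = 0.235/0.765 = 47/153.
Target odds = 0.98/0.02 = 49.
Need L⁵ ≥ 49 ÷ (47/153) = 7497/47.
2⁵ = 32 < 7497/47 ≤ 243 = 3⁵, so L = 3.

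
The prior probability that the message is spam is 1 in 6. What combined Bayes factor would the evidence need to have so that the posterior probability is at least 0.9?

Prior odds = (1/6)/(5/6) = 0.2.
Target odds = 0.9/0.1 = 9.
Required Bayes factor = 9 ÷ 0.2 = 45.

45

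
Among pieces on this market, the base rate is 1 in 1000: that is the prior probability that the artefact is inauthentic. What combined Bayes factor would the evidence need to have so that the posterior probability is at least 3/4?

2997

Prior odds = 0.001/0.999 = 1/999.
Target odds = 0.75/0.25 = 3.
Required Bayes factor = 3 ÷ (1/999) = 2997.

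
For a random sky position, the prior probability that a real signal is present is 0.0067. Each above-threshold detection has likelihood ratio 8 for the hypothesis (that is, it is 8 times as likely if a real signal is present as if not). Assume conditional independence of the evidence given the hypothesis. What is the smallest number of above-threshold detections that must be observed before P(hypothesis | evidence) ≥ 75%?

3

Prior odds = 0.0067/0.9933 = 67/9933.
Likelihood ratio per above-threshold detection = 8.
Target odds: 0.75 ÷ 0.25 = 3.
Require 8ⁿ ≥ 3 ÷ (67/9933) = 29799/67.
8² = 64 falls short of 29799/67 but 8³ = 512 reaches it, so n = 3.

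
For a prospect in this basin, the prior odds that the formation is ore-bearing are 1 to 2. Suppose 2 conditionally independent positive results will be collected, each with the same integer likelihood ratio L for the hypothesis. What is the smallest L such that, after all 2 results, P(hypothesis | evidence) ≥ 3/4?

Prior odds = 0.5.
Target odds = 0.75/0.25 = 3.
Need L² ≥ 3 ÷ 0.5 = 6.
2² = 4 < 6 ≤ 9 = 3², so L = 3.

3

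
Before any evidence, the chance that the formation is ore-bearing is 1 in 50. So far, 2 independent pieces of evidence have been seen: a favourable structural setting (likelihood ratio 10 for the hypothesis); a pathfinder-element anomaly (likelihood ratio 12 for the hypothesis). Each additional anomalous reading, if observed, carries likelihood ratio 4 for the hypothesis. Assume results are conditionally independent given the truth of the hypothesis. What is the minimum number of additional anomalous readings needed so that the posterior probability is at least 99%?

Prior odds = 0.02/0.98 = 1/49.
Combined Bayes factor of the evidence already in hand = 10 × 12 = 120.
Odds after that evidence = (1/49) × 120 = 120/49.
Target odds = 0.99/0.01 = 99.
Need 4ⁿ ≥ 99 ÷ (120/49) = 40.425.
4² = 16 falls short of 40.425 but 4³ = 64 reaches it, so n = 3.

3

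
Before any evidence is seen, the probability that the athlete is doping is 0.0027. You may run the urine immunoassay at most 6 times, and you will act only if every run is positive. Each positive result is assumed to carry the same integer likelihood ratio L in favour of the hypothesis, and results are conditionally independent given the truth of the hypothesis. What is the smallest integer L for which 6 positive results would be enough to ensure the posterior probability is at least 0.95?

5

Prior odds = 0.0027/0.9973 = 27/9973.
Target odds = 0.95/0.05 = 19.
Need L⁶ ≥ 19 ÷ (27/9973) = 189487/27.
4⁶ = 4096 < 189487/27 ≤ 15625 = 5⁶, so L = 5.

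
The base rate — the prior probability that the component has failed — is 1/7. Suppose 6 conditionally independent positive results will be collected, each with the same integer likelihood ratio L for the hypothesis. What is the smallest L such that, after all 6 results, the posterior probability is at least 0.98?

Prior odds = (1/7)/(6/7) = 1/6.
Target odds = 0.98/0.02 = 49.
Need L⁶ ≥ 49 ÷ (1/6) = 294.
2⁶ = 64 < 294 ≤ 729 = 3⁶, so L = 3.

3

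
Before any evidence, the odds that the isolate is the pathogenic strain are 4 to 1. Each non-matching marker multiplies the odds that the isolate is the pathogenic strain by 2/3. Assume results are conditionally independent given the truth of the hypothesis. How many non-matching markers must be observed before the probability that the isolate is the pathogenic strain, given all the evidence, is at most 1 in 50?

Prior odds = 4.
Likelihood ratio per non-matching marker = 2/3.
Target posterior odds = 0.02/0.98 = 1/49.
Need 4 × (2/3)ⁿ ≤ 1/49, i.e. (2/3)ⁿ ≤ 1/196.
(2/3)¹³ = 8192/1594323 is still above 1/196 but (2/3)¹⁴ = 16384/4782969 is at or below it, so n = 14.

14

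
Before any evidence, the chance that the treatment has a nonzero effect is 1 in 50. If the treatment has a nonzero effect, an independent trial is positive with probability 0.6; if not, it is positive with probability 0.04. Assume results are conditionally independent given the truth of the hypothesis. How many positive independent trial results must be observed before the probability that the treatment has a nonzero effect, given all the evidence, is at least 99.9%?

4

Prior odds: 0.02 ÷ 0.98 = 1/49.
Likelihood ratio of a positive = 0.6/0.04 = 15.
Target posterior odds = 0.999/0.001 = 999.
Need (1/49) × 15ⁿ ≥ 999, i.e. 15ⁿ ≥ 48951.
15³ = 3375 falls short of 48951 but 15⁴ = 50625 reaches it, so n = 4.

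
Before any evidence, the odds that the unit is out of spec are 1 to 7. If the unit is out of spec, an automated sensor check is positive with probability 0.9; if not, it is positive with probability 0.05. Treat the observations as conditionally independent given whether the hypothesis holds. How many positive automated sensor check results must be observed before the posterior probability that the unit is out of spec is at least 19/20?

Prior odds = 1/7.
Likelihood ratio of a positive = 0.9/0.05 = 18.
Target odds: 0.95 ÷ 0.05 = 19.
Need (1/7) × 18ⁿ ≥ 19, i.e. 18ⁿ ≥ 133.
18¹ = 18 falls short of 133 but 18² = 324 reaches it, so n = 2.

2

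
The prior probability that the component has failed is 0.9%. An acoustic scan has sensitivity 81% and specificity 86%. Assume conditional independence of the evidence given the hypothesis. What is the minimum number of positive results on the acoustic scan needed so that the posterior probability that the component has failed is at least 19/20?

5

Prior odds: 0.009 ÷ 0.991 = 9/991.
False-positive rate = 1 − 0.86 = 0.14; likelihood ratio of a positive = 0.81/0.14 = 81/14.
Target posterior odds = 0.95/0.05 = 19.
Need (9/991) × (81/14)ⁿ ≥ 19, i.e. (81/14)ⁿ ≥ 18829/9.
(81/14)⁴ = 43046721/38416 falls short of 18829/9 but (81/14)⁵ ≈6483.13 reaches it, so n = 5.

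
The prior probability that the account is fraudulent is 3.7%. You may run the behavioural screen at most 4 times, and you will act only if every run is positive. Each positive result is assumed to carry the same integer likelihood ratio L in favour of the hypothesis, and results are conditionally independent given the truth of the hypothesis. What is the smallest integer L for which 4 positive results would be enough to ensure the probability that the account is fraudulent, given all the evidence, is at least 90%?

4

Prior odds = 0.037/0.963 = 37/963.
Target odds = 0.9/0.1 = 9.
Need L⁴ ≥ 9 ÷ (37/963) = 8667/37.
3⁴ = 81 < 8667/37 ≤ 256 = 4⁴, so L = 4.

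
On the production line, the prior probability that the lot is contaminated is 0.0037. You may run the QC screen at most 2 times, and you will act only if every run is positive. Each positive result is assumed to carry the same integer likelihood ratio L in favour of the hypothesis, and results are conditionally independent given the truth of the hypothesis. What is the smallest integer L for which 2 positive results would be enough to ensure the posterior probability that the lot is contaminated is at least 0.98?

115

Prior odds = 0.0037/0.9963 = 37/9963.
Target odds = 0.98/0.02 = 49.
Need L² ≥ 49 ÷ (37/9963) = 488187/37.
114² = 12996 < 488187/37 ≤ 13225 = 115², so L = 115.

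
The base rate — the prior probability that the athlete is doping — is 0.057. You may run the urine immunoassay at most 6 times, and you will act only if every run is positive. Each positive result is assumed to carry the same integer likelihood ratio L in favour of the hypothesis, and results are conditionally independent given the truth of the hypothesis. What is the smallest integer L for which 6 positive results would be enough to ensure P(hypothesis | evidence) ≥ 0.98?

Prior odds = 0.057/0.943 = 57/943.
Target odds = 0.98/0.02 = 49.
Need L⁶ ≥ 49 ÷ (57/943) = 46207/57.
3⁶ = 729 < 46207/57 ≤ 4096 = 4⁶, so L = 4.

4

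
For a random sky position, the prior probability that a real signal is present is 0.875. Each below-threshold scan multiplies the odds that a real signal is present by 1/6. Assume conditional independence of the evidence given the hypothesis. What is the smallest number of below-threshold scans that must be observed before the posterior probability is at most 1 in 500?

Prior odds: 0.875 ÷ 0.125 = 7.
Likelihood ratio per below-threshold scan = 1/6.
Target posterior odds = 0.002/0.998 = 1/499.
Need 7 × (1/6)ⁿ ≤ 1/499, i.e. (1/6)ⁿ ≤ 1/3493.
(1/6)⁴ = 1/1296 is still above 1/3493 but (1/6)⁵ = 1/7776 is at or below it, so n = 5.

5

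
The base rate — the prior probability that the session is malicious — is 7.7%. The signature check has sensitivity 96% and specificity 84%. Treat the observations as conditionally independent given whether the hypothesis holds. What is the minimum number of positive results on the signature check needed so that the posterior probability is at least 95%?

Prior odds = 0.077/0.923 = 77/923.
False-positive rate = 1 − 0.84 = 0.16; likelihood ratio of a positive = 0.96/0.16 = 6.
Target odds: 0.95 ÷ 0.05 = 19.
Require 6ⁿ ≥ 19 ÷ (77/923) = 17537/77.
6³ = 216 falls short of 17537/77 but 6⁴ = 1296 reaches it, so n = 4.

4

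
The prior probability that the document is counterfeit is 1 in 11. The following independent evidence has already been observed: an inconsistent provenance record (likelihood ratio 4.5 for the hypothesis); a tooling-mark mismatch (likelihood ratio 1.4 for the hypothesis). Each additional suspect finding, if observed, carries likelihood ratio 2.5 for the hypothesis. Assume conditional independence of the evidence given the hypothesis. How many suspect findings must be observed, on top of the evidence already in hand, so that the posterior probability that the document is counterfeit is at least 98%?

Prior odds = (1/11)/(10/11) = 0.1.
Combined Bayes factor of the evidence already in hand = 4.5 × 1.4 = 6.3.
Odds after that evidence = 0.1 × 6.3 = 0.63.
Target odds = 0.98/0.02 = 49.
Need 2.5ⁿ ≥ 49 ÷ 0.63 = 700/9.
2.5⁴ = 39.0625 falls short of 700/9 but 2.5⁵ = 97.65625 reaches it, so n = 5.

5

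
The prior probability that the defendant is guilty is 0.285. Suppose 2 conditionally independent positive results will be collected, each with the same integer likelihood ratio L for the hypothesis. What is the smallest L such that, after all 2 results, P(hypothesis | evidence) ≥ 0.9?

5

Prior odds = 0.285/0.715 = 57/143.
Target odds = 0.9/0.1 = 9.
Need L² ≥ 9 ÷ (57/143) = 429/19.
4² = 16 < 429/19 ≤ 25 = 5², so L = 5.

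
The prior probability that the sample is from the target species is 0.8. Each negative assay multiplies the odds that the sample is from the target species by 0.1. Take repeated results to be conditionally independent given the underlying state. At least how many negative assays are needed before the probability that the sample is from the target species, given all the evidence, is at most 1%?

3

Prior odds = 0.8/0.2 = 4.
Likelihood ratio per negative assay = 0.1.
Target posterior odds = 0.01/0.99 = 1/99.
Need 4 × 0.1ⁿ ≤ 1/99, i.e. 0.1ⁿ ≤ 1/396.
0.1² = 0.01 is still above 1/396 but 0.1³ = 0.001 is at or below it, so n = 3.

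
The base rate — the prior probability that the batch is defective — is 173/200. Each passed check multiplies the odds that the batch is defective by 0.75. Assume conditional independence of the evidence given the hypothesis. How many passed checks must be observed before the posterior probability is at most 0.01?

23

Prior odds: 0.865 ÷ 0.135 = 173/27.
Likelihood ratio per passed check = 0.75.
Target odds: 0.01 ÷ 0.99 = 1/99.
Require 0.75ⁿ ≤ 1/99 ÷ (173/27) = 3/1903.
0.75²² ≈0.00178381 is still above 3/1903 but 0.75²³ ≈0.00133786 is at or below it, so n = 23.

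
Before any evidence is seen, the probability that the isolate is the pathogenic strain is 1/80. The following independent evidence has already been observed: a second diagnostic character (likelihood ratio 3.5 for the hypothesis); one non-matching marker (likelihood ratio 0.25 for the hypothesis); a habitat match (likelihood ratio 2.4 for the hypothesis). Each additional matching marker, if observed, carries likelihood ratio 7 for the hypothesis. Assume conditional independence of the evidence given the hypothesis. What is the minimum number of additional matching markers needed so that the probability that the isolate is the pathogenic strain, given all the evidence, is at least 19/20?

Prior odds = 0.0125/0.9875 = 1/79.
Combined Bayes factor of the evidence already in hand = 3.5 × 0.25 × 2.4 = 2.1.
Odds after that evidence = (1/79) × 2.1 = 21/790.
Target odds = 0.95/0.05 = 19.
Need 7ⁿ ≥ 19 ÷ (21/790) = 15010/21.
7³ = 343 falls short of 15010/21 but 7⁴ = 2401 reaches it, so n = 4.

4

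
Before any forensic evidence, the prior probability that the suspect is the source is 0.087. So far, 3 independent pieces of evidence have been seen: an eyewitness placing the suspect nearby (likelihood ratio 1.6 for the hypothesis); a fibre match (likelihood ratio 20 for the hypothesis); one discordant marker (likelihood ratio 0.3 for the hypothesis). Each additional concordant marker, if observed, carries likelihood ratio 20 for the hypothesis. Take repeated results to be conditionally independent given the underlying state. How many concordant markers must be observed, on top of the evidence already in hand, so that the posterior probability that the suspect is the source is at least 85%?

Prior odds = 0.087/0.913 = 87/913.
Combined Bayes factor of the evidence already in hand = 1.6 × 20 × 0.3 = 9.6.
Odds after that evidence = (87/913) × 9.6 = 4176/4565.
Target odds = 0.85/0.15 = 17/3.
Need 20ⁿ ≥ 17/3 ÷ (4176/4565) = 77605/12528.
20¹ = 20, which meets the required 77605/12528; so n = 1.

1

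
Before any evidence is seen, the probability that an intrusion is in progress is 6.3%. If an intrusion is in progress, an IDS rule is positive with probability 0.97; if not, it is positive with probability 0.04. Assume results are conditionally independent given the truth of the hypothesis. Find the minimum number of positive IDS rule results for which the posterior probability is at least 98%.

3

Prior odds = 0.063/0.937 = 63/937.
Likelihood ratio of a positive = 0.97/0.04 = 24.25.
Target posterior odds = 0.98/0.02 = 49.
Need (63/937) × 24.25ⁿ ≥ 49, i.e. 24.25ⁿ ≥ 6559/9.
24.25² = 588.0625 falls short of 6559/9 but 24.25³ = 912673/64 reaches it, so n = 3.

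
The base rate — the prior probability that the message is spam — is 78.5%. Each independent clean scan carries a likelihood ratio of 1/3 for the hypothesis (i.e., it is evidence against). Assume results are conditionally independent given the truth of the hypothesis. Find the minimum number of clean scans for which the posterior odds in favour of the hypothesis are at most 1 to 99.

Prior odds = 0.785/0.215 = 157/43.
Likelihood ratio per clean scan = 1/3.
Target odds = 1/99.
Need (157/43) × (1/3)ⁿ ≤ 1/99, i.e. (1/3)ⁿ ≤ 43/15543.
(1/3)⁵ = 1/243 is still above 43/15543 but (1/3)⁶ = 1/729 is at or below it, so n = 6.

6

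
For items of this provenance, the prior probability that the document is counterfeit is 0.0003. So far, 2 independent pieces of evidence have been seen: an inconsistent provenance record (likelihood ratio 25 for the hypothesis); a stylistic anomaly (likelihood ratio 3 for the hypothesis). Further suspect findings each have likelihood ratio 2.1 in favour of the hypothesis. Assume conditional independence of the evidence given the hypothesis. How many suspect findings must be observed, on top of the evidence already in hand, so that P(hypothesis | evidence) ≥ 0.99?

12

Prior odds = 0.0003/0.9997 = 3/9997.
Combined Bayes factor of the evidence already in hand = 25 × 3 = 75.
Odds after that evidence = (3/9997) × 75 = 225/9997.
Target odds = 0.99/0.01 = 99.
Need 2.1ⁿ ≥ 99 ÷ (225/9997) = 4398.68.
2.1¹¹ ≈3502.78 falls short of 4398.68 but 2.1¹² ≈7355.83 reaches it, so n = 12.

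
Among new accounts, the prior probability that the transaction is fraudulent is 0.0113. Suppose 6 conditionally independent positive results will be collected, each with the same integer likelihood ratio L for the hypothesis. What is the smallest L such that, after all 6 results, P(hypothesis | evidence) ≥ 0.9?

Prior odds = 0.0113/0.9887 = 113/9887.
Target odds = 0.9/0.1 = 9.
Need L⁶ ≥ 9 ÷ (113/9887) = 88983/113.
3⁶ = 729 < 88983/113 ≤ 4096 = 4⁶, so L = 4.

4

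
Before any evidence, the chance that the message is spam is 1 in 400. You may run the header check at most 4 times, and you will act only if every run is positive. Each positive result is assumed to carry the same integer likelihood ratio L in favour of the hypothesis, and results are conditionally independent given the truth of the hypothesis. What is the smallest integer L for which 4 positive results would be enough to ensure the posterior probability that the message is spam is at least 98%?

12

Prior odds = 0.0025/0.9975 = 1/399.
Target odds = 0.98/0.02 = 49.
Need L⁴ ≥ 49 ÷ (1/399) = 19551.
11⁴ = 14641 < 19551 ≤ 20736 = 12⁴, so L = 12.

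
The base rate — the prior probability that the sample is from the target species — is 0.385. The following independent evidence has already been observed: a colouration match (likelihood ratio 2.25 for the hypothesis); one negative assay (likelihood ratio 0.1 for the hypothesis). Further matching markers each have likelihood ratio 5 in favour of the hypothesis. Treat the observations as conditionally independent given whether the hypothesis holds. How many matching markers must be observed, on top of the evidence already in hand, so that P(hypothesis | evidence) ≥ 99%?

5

Prior odds = 0.385/0.615 = 77/123.
Combined Bayes factor of the evidence already in hand = 2.25 × 0.1 = 0.225.
Odds after that evidence = (77/123) × 0.225 = 231/1640.
Target odds = 0.99/0.01 = 99.
Need 5ⁿ ≥ 99 ÷ (231/1640) = 4920/7.
5⁴ = 625 falls short of 4920/7 but 5⁵ = 3125 reaches it, so n = 5.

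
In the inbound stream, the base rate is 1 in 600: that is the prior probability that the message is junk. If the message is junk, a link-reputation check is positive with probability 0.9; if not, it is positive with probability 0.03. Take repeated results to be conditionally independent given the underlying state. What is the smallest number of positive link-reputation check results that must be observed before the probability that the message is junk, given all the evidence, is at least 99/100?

4

Prior odds: (1/600) ÷ (599/600) = 1/599.
Likelihood ratio of a positive = 0.9/0.03 = 30.
Target odds: 0.99 ÷ 0.01 = 99.
Require 30ⁿ ≥ 99 ÷ (1/599) = 59301.
30³ = 27000 falls short of 59301 but 30⁴ = 810000 reaches it, so n = 4.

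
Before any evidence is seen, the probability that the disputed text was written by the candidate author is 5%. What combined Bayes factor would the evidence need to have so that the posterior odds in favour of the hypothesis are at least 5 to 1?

Prior odds = 0.05/0.95 = 1/19.
Target odds = 5.
Required Bayes factor = 5 ÷ (1/19) = 95.

95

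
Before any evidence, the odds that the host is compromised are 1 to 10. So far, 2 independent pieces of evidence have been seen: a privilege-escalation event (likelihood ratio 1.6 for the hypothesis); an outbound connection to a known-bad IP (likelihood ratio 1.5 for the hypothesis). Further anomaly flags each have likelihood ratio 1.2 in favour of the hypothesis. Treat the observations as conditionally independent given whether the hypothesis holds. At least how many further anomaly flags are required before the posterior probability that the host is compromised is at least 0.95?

24

Prior odds = 0.1.
Combined Bayes factor of the evidence already in hand = 1.6 × 1.5 = 2.4.
Odds after that evidence = 0.1 × 2.4 = 0.24.
Target odds = 0.95/0.05 = 19.
Need 1.2ⁿ ≥ 19 ÷ 0.24 = 475/6.
1.2²³ ≈66.2474 falls short of 475/6 but 1.2²⁴ ≈79.4968 reaches it, so n = 24.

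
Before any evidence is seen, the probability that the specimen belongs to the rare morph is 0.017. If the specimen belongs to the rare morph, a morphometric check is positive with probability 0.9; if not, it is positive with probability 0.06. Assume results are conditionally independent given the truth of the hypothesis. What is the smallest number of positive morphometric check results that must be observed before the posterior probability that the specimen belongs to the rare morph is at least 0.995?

4

Prior odds = 0.017/0.983 = 17/983.
Likelihood ratio of a positive = 0.9/0.06 = 15.
Target posterior odds = 0.995/0.005 = 199.
Require 15ⁿ ≥ 199 ÷ (17/983) = 195617/17.
15³ = 3375 falls short of 195617/17 but 15⁴ = 50625 reaches it, so n = 4.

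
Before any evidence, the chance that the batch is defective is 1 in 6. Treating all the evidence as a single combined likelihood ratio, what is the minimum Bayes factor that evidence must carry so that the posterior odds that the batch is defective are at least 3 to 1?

15

Prior odds = (1/6)/(5/6) = 0.2.
Target odds = 3.
Required Bayes factor = 3 ÷ 0.2 = 15.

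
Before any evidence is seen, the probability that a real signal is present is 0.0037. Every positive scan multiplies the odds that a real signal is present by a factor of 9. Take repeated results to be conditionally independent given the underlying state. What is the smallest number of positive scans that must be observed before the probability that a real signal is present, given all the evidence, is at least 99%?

Prior odds = 0.0037/0.9963 = 37/9963.
Likelihood ratio per positive scan = 9.
Target posterior odds = 0.99/0.01 = 99.
Require 9ⁿ ≥ 99 ÷ (37/9963) = 986337/37.
9⁴ = 6561 falls short of 986337/37 but 9⁵ = 59049 reaches it, so n = 5.

5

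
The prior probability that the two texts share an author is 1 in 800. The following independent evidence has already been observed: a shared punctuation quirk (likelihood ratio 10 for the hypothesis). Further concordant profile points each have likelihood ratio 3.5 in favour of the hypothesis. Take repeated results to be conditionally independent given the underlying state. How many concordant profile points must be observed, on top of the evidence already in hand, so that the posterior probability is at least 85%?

Prior odds = 0.00125/0.99875 = 1/799.
Bayes factor of the evidence already in hand = 10.
Odds after that evidence = (1/799) × 10 = 10/799.
Target odds = 0.85/0.15 = 17/3.
Need 3.5ⁿ ≥ 17/3 ÷ (10/799) = 13583/30.
3.5⁴ = 150.0625 falls short of 13583/30 but 3.5⁵ = 525.21875 reaches it, so n = 5.

5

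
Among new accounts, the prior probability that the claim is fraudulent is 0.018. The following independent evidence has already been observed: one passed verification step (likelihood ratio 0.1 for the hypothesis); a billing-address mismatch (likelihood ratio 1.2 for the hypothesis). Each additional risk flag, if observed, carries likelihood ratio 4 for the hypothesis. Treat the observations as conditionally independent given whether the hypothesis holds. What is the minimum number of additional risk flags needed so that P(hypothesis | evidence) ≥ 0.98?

8

Prior odds = 0.018/0.982 = 9/491.
Combined Bayes factor of the evidence already in hand = 0.1 × 1.2 = 0.12.
Odds after that evidence = (9/491) × 0.12 = 27/12275.
Target odds = 0.98/0.02 = 49.
Need 4ⁿ ≥ 49 ÷ (27/12275) = 601475/27.
4⁷ = 16384 falls short of 601475/27 but 4⁸ = 65536 reaches it, so n = 8.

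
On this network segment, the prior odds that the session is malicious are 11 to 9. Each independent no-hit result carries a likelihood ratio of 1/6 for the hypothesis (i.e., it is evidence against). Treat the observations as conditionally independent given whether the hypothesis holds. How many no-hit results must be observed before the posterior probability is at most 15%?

Prior odds = 11/9.
Likelihood ratio per no-hit result = 1/6.
Target posterior odds = 0.15/0.85 = 3/17.
Need (11/9) × (1/6)ⁿ ≤ 3/17, i.e. (1/6)ⁿ ≤ 27/187.
(1/6)¹ = 1/6 is still above 27/187 but (1/6)² = 1/36 is at or below it, so n = 2.

2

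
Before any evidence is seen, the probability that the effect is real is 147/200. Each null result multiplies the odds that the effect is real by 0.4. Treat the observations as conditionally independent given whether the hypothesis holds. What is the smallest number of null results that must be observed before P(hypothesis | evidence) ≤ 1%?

7

Prior odds = 0.735/0.265 = 147/53.
Likelihood ratio per null result = 0.4.
Target posterior odds = 0.01/0.99 = 1/99.
Need (147/53) × 0.4ⁿ ≤ 1/99, i.e. 0.4ⁿ ≤ 53/14553.
0.4⁶ = 64/15625 is still above 53/14553 but 0.4⁷ = 128/78125 is at or below it, so n = 7.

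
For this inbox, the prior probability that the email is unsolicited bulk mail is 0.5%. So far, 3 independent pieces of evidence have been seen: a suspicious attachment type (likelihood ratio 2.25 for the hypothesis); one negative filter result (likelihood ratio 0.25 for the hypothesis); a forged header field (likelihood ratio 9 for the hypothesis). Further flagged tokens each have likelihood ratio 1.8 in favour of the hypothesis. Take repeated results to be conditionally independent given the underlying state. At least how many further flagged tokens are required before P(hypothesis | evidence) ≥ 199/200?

Prior odds = 0.005/0.995 = 1/199.
Combined Bayes factor of the evidence already in hand = 2.25 × 0.25 × 9 = 5.0625.
Odds after that evidence = (1/199) × 5.0625 = 81/3184.
Target odds = 0.995/0.005 = 199.
Need 1.8ⁿ ≥ 199 ÷ (81/3184) = 633616/81.
1.8¹⁵ ≈6746.64 falls short of 633616/81 but 1.8¹⁶ ≈12144 reaches it, so n = 16.

16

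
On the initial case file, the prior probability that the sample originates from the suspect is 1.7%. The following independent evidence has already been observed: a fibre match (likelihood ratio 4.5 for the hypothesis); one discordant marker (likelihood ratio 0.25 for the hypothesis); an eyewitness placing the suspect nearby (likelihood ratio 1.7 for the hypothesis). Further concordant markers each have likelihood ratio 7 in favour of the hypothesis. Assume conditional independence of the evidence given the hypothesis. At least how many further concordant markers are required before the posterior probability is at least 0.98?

Prior odds = 0.017/0.983 = 17/983.
Combined Bayes factor of the evidence already in hand = 4.5 × 0.25 × 1.7 = 1.9125.
Odds after that evidence = (17/983) × 1.9125 = 2601/78640.
Target odds = 0.98/0.02 = 49.
Need 7ⁿ ≥ 49 ÷ (2601/78640) = 3853360/2601.
7³ = 343 falls short of 3853360/2601 but 7⁴ = 2401 reaches it, so n = 4.

4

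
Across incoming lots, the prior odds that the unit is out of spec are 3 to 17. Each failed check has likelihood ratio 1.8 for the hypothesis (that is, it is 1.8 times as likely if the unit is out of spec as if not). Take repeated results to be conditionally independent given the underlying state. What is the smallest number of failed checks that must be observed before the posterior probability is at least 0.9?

7

Prior odds = 3/17.
Likelihood ratio per failed check = 1.8.
Target odds: 0.9 ÷ 0.1 = 9.
Need (3/17) × 1.8ⁿ ≥ 9, i.e. 1.8ⁿ ≥ 51.
1.8⁶ = 531441/15625 falls short of 51 but 1.8⁷ = 4782969/78125 reaches it, so n = 7.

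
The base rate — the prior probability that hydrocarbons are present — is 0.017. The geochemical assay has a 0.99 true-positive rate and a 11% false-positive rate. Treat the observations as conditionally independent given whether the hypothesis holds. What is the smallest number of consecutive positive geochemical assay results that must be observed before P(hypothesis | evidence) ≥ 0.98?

Prior odds: 0.017 ÷ 0.983 = 17/983.
Likelihood ratio of a positive result = 0.99/0.11 = 9.
Target odds: 0.98 ÷ 0.02 = 49.
Need (17/983) × 9ⁿ ≥ 49, i.e. 9ⁿ ≥ 48167/17.
9³ = 729 falls short of 48167/17 but 9⁴ = 6561 reaches it, so n = 4.

4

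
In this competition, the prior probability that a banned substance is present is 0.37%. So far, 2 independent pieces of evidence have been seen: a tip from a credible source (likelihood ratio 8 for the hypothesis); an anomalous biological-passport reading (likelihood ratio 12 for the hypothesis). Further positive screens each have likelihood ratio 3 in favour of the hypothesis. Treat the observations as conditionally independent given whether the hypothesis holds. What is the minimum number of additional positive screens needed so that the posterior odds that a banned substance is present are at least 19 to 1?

4

Prior odds = 0.0037/0.9963 = 37/9963.
Combined Bayes factor of the evidence already in hand = 8 × 12 = 96.
Odds after that evidence = (37/9963) × 96 = 1184/3321.
Target odds = 19.
Need 3ⁿ ≥ 19 ÷ (1184/3321) = 63099/1184.
3³ = 27 falls short of 63099/1184 but 3⁴ = 81 reaches it, so n = 4.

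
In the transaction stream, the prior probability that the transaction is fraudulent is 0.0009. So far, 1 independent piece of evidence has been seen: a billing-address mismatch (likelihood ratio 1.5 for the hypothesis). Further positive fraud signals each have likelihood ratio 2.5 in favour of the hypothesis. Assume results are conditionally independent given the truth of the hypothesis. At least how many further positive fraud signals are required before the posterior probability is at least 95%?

Prior odds = 0.0009/0.9991 = 9/9991.
Bayes factor of the evidence already in hand = 1.5.
Odds after that evidence = (9/9991) × 1.5 = 27/19982.
Target odds = 0.95/0.05 = 19.
Need 2.5ⁿ ≥ 19 ÷ (27/19982) = 379658/27.
2.5¹⁰ = 9765625/1024 falls short of 379658/27 but 2.5¹¹ = 48828125/2048 reaches it, so n = 11.

11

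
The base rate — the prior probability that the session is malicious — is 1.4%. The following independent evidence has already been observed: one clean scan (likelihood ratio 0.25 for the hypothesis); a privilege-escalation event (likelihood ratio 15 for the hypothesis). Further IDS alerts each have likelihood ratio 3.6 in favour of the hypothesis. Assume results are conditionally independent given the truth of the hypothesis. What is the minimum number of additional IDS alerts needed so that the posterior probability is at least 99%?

Prior odds = 0.014/0.986 = 7/493.
Combined Bayes factor of the evidence already in hand = 0.25 × 15 = 3.75.
Odds after that evidence = (7/493) × 3.75 = 105/1972.
Target odds = 0.99/0.01 = 99.
Need 3.6ⁿ ≥ 99 ÷ (105/1972) = 65076/35.
3.6⁵ = 604.66176 falls short of 65076/35 but 3.6⁶ = 34012224/15625 reaches it, so n = 6.

6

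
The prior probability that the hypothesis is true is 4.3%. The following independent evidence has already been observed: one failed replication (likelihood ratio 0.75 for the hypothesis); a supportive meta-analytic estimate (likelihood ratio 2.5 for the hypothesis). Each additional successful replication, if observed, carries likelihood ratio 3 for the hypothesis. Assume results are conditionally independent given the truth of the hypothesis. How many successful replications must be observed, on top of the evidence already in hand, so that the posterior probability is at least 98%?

Prior odds = 0.043/0.957 = 43/957.
Combined Bayes factor of the evidence already in hand = 0.75 × 2.5 = 1.875.
Odds after that evidence = (43/957) × 1.875 = 215/2552.
Target odds = 0.98/0.02 = 49.
Need 3ⁿ ≥ 49 ÷ (215/2552) = 125048/215.
3⁵ = 243 falls short of 125048/215 but 3⁶ = 729 reaches it, so n = 6.

6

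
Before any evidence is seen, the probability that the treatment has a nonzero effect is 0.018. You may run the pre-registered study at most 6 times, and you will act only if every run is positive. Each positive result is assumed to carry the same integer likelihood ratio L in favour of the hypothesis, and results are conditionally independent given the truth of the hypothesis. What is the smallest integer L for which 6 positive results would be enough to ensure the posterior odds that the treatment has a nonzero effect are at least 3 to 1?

3

Prior odds = 0.018/0.982 = 9/491.
Target odds = 3.
Need L⁶ ≥ 3 ÷ (9/491) = 491/3.
2⁶ = 64 < 491/3 ≤ 729 = 3⁶, so L = 3.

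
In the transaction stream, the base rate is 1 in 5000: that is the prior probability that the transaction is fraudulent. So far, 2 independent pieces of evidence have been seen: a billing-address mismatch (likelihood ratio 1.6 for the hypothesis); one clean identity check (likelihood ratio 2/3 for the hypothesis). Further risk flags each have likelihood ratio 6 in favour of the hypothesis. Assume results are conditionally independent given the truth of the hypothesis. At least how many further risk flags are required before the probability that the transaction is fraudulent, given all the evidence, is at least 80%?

Prior odds = 0.0002/0.9998 = 1/4999.
Combined Bayes factor of the evidence already in hand = 1.6 × (2/3) = 16/15.
Odds after that evidence = (1/4999) × 16/15 = 16/74985.
Target odds = 0.8/0.2 = 4.
Need 6ⁿ ≥ 4 ÷ (16/74985) = 18746.25.
6⁵ = 7776 falls short of 18746.25 but 6⁶ = 46656 reaches it, so n = 6.

6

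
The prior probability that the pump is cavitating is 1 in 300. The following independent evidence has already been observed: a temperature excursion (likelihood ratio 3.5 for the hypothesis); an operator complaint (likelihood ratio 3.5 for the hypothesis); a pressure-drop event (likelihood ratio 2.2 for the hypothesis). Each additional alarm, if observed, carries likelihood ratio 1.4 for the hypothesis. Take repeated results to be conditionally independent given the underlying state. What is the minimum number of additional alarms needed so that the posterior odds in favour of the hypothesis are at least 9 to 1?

14

Prior odds = (1/300)/(299/300) = 1/299.
Combined Bayes factor of the evidence already in hand = 3.5 × 3.5 × 2.2 = 26.95.
Odds after that evidence = (1/299) × 26.95 = 539/5980.
Target odds = 9.
Need 1.4ⁿ ≥ 9 ÷ (539/5980) = 53820/539.
1.4¹³ ≈79.3715 falls short of 53820/539 but 1.4¹⁴ ≈111.12 reaches it, so n = 14.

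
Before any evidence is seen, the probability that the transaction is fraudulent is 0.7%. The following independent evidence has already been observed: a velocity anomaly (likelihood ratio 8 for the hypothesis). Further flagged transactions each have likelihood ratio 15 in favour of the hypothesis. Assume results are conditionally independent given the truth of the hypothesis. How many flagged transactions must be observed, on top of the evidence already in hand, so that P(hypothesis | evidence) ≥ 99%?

Prior odds = 0.007/0.993 = 7/993.
Bayes factor of the evidence already in hand = 8.
Odds after that evidence = (7/993) × 8 = 56/993.
Target odds = 0.99/0.01 = 99.
Need 15ⁿ ≥ 99 ÷ (56/993) = 98307/56.
15² = 225 falls short of 98307/56 but 15³ = 3375 reaches it, so n = 3.

3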